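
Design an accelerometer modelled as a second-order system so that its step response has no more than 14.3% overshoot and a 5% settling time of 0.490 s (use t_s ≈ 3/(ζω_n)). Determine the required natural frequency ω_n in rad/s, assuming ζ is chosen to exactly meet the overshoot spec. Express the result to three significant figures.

From %OS = 100·exp(−πζ/√(1−ζ²)), invert to get ζ = −ln(OS)/√(π² + ln²(OS)) with OS = 0.143.
−ln 0.143 = 1.945, so ζ = 1.945/√(π² + 3.783) = 0.526.
Then ω_n = 3/(ζ t_s) = 3/(0.526 × 0.490) = 11.6 rad/s.

ω_n ≈ 11.6 rad/s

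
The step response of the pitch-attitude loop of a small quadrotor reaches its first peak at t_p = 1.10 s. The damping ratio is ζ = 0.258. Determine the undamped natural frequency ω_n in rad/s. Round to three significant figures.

ω_n ≈ 2.96 rad/s

Peak time t_p = π/ω_d, so ω_d = π/t_p = π/1.10 = 2.86 rad/s.
ω_n = ω_d/√(1−ζ²) = 2.86/√0.933 = 2.96 rad/s.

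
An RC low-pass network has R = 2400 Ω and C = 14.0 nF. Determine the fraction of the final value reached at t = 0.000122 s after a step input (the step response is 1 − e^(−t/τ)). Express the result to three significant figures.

y/y_∞ ≈ 0.974

τ = RC = 2400 × 14.0 nF = 0.0000336 s.
y(t)/y_∞ = 1 − e^(−t/τ) = 1 − e^(−0.000122/0.0000336) = 1 − e^(−3.63) = 0.974.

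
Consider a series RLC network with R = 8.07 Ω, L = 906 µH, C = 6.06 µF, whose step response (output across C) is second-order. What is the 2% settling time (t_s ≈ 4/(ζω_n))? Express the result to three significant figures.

For a series RLC circuit (capacitor voltage as output), ω_n = 1/√(LC) = 1/√(906 µH · 6.06 µF) = 13500 rad/s.
ζ = (R/2)·√(C/L) = (8.07/2)·√(6.06 µF/906 µH) = 0.330.
t_s ≈ 4/(ζω_n) = 0.000898 s.

t_s ≈ 0.000898 s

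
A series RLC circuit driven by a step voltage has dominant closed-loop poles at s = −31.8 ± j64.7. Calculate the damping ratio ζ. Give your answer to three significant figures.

|pole| = ω_n = √(31.8² + 64.7²) = 72.1 rad/s; ζ = cos θ = σ/ω_n = 0.441.

ζ ≈ 0.441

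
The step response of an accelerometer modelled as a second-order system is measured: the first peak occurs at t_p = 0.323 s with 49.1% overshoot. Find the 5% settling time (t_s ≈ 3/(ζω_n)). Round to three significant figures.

From the overshoot, ζ = −ln(OS)/√(π²+ln²(OS)) = 0.221.
From t_p = π/ω_d, ω_d = π/0.323 = 9.73 rad/s, so ω_n = ω_d/√(1−ζ²) = 9.97 rad/s.
t_s ≈ 3/(ζω_n) = 3/(0.221·9.97) = 1.36 s.

t_s ≈ 1.36 s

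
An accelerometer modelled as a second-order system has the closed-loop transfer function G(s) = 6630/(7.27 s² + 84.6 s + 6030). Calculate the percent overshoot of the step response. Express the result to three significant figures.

Dividing through by 7.27: denominator becomes s² + 11.64 s + 829.4.
So ω_n = √829.4 = 28.8 rad/s and ζ = 11.64/(2·28.8) = 0.202.
%OS = 100 e^{−πζ/√(1−ζ²)} with ζ = 0.202 gives 52.3%.

%OS ≈ 52.3%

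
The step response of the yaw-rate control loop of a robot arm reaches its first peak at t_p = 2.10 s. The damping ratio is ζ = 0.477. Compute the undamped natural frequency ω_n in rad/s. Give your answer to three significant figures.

Peak time t_p = π/ω_d, so ω_d = π/t_p = π/2.10 = 1.50 rad/s.
ω_n = ω_d/√(1−ζ²) = 1.50/√0.772 = 1.70 rad/s.

ω_n ≈ 1.70 rad/s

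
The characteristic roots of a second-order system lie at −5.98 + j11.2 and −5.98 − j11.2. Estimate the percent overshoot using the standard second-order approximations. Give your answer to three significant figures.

%OS ≈ 18.7%

|pole| = ω_n = √(5.98² + 11.2²) = 12.7 rad/s; ζ = cos θ = σ/ω_n = 0.471.
%OS = 100 e^{−πζ/√(1−ζ²)} with ζ = 0.471 gives 18.7%.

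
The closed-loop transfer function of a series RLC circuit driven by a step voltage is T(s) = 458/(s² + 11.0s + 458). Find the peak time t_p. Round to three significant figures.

t_p ≈ 0.152 s

Matching coefficients with s² + 2ζω_n s + ω_n² gives ω_n² = 458 ⇒ ω_n = 21.4 rad/s, and ζ = 11.0/(2ω_n) = 0.257.
ω_d = ω_n√(1−ζ²) = 20.7 rad/s. Then t_p = π/ω_d = 0.152 s.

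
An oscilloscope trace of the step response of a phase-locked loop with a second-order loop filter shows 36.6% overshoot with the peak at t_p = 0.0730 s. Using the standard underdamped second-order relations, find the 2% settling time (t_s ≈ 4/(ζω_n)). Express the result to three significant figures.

t_s ≈ 0.291 s

ζ from %OS: ζ = |ln 0.366|/√(π²+ln²0.366) = 0.305.
From t_p = π/ω_d, ω_d = π/0.0730 = 43.0 rad/s, so ω_n = ω_d/√(1−ζ²) = 45.2 rad/s.
t_s ≈ 4/(ζω_n) = 4/(0.305·45.2) = 0.291 s.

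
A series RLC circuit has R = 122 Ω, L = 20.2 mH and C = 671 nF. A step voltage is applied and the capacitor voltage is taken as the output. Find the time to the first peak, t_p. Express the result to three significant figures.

For a series RLC circuit (capacitor voltage as output), ω_n = 1/√(LC) = 1/√(20.2 mH · 671 nF) = 8590 rad/s.
ζ = (R/2)·√(C/L) = (122/2)·√(671 nF/20.2 mH) = 0.352.
ω_d = 8590·√(1 − 0.352²) = 8040 rad/s. t_p = π/ω_d = 0.000391 s.

t_p ≈ 0.000391 s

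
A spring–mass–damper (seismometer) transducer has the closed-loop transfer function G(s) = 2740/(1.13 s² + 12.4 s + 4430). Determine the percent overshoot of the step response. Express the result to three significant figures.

Dividing through by 1.13: denominator becomes s² + 10.97 s + 3920.
So ω_n = √3920 = 62.6 rad/s and ζ = 10.97/(2·62.6) = 0.0876.
%OS = 100 e^{−πζ/√(1−ζ²)} with ζ = 0.0876 gives 75.9%.

%OS ≈ 75.9%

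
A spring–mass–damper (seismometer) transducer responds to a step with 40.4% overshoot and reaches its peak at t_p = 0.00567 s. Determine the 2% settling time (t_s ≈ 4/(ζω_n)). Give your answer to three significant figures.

t_s ≈ 0.0250 s

ζ from %OS: ζ = |ln 0.404|/√(π²+ln²0.404) = 0.277.
From t_p = π/ω_d, ω_d = π/0.00567 = 554 rad/s, so ω_n = ω_d/√(1−ζ²) = 577 rad/s.
t_s ≈ 4/(ζω_n) = 4/(0.277·577) = 0.0250 s.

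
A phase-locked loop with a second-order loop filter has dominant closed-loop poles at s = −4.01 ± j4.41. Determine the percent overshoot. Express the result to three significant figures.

%OS ≈ 5.75%

|pole| = ω_n = √(4.01² + 4.41²) = 5.96 rad/s; ζ = cos θ = σ/ω_n = 0.673.
Overshoot: exp(−π·0.673/√(1−0.673²)) = 0.0575, i.e. 5.75%.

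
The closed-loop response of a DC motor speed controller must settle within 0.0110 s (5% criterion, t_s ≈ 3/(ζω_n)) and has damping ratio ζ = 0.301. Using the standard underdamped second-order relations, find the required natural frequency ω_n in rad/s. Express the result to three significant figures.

ω_n ≈ 906 rad/s

Rearranging t_s ≈ 3/(ζω_n) gives ω_n = 3/(ζ·t_s) = 3/(0.301 × 0.0110) = 906 rad/s.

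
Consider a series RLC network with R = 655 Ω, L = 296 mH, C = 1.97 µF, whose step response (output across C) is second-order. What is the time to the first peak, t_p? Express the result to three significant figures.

t_p ≈ 0.00448 s

For a series RLC circuit (capacitor voltage as output), ω_n = 1/√(LC) = 1/√(296 mH · 1.97 µF) = 1310 rad/s.
ζ = (R/2)·√(C/L) = (655/2)·√(1.97 µF/296 mH) = 0.845.
ω_d = 1310·√(1 − 0.845²) = 701 rad/s. t_p = π/ω_d = 0.00448 s.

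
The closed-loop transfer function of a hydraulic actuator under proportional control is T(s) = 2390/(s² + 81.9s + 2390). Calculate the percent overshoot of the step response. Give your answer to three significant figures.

Comparing the denominator to s² + 2ζω_n s + ω_n²: ω_n = √2390 = 48.9 rad/s, and 2ζω_n = 81.9 so ζ = 81.9/(2·48.9) = 0.838.
%OS = 100·exp(−πζ/√(1−ζ²)) = 0.809%.

%OS ≈ 0.809%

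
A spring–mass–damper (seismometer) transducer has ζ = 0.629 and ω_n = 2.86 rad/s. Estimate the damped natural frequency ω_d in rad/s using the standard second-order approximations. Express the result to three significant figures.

ω_d = ω_n√(1−ζ²) = 2.86·√0.604 = 2.22 rad/s.

ω_d ≈ 2.22 rad/s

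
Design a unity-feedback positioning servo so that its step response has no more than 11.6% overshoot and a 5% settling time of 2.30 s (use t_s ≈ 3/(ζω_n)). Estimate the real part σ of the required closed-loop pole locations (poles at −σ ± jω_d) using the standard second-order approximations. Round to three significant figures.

σ ≈ 1.30

The settling-time spec alone fixes σ = ζω_n = 3/t_s = 3/2.30 = 1.30.
(Overshoot then fixes ζ = 0.566 and hence ω_d = σ·√(1−ζ²)/ζ = 1.90 rad/s.)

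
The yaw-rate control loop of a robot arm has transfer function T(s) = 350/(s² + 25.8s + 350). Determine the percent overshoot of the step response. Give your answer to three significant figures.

%OS ≈ 5.02%

Comparing the denominator to s² + 2ζω_n s + ω_n²: ω_n = √350 = 18.7 rad/s, and 2ζω_n = 25.8 so ζ = 25.8/(2·18.7) = 0.690.
%OS = 100·exp(−πζ/√(1−ζ²)) = 5.02%.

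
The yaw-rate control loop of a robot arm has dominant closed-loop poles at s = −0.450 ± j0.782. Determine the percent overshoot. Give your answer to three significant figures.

%OS ≈ 16.4%

With σ = 0.450, ω_d = 0.782: ω_n = √(σ²+ω_d²) = 0.902 rad/s, ζ = σ/ω_n = 0.499.
%OS = 100·exp(−πζ/√(1−ζ²)) = 16.4%.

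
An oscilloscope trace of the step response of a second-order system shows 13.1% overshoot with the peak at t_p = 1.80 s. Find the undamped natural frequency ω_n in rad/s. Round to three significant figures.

The overshoot fixes ζ = −ln(OS)/√(π²+ln²(OS)) = 0.543.
From t_p = π/ω_d, ω_d = π/1.80 = 1.75 rad/s, so ω_n = ω_d/√(1−ζ²) = 2.08 rad/s.

ω_n ≈ 2.08 rad/s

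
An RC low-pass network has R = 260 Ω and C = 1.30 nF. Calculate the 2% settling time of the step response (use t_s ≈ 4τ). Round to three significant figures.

t_s ≈ 0.00000135 s

τ = RC = 260 × 1.30 nF = 0.000000338 s.
t_s ≈ 4τ = 0.00000135 s.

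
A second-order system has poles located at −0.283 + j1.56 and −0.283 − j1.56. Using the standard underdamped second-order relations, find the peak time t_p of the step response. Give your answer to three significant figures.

t_p ≈ 2.01 s

t_p = π/ω_d with ω_d = 1.56 (the imaginary part), so t_p = 2.01 s.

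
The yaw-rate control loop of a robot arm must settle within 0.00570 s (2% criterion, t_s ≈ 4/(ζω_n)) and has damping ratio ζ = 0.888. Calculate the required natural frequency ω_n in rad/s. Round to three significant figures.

Rearranging t_s ≈ 4/(ζω_n) gives ω_n = 4/(ζ·t_s) = 4/(0.888 × 0.00570) = 790 rad/s.

ω_n ≈ 790 rad/s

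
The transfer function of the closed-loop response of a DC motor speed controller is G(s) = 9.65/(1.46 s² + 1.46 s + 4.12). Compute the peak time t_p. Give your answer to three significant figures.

t_p ≈ 1.96 s

Dividing through by 1.46: denominator becomes s² + 1.000 s + 2.822.
So ω_n = √2.822 = 1.68 rad/s and ζ = 1.000/(2·1.68) = 0.298.
ω_d = 1.68·√(1 − 0.298²) = 1.60 rad/s. t_p = π/ω_d = 1.96 s.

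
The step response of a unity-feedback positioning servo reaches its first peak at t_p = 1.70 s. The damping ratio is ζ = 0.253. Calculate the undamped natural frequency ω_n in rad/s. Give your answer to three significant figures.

ω_n ≈ 1.91 rad/s

Peak time t_p = π/ω_d, so ω_d = π/t_p = π/1.70 = 1.85 rad/s.
ω_n = ω_d/√(1−ζ²) = 1.85/√0.936 = 1.91 rad/s.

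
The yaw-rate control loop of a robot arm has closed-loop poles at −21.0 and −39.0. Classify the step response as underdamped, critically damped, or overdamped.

overdamped

Since the poles are distinct, negative and real, the response is overdamped.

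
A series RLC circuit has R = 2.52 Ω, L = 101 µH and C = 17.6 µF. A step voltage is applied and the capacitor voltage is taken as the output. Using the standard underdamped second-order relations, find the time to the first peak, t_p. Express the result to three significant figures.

t_p ≈ 0.000156 s

For a series RLC circuit (capacitor voltage as output), ω_n = 1/√(LC) = 1/√(101 µH · 17.6 µF) = 23700 rad/s.
ζ = (R/2)·√(C/L) = (2.52/2)·√(17.6 µF/101 µH) = 0.526.
ω_d = ω_n√(1−ζ²) = 20200 rad/s. t_p = π/ω_d = 0.000156 s.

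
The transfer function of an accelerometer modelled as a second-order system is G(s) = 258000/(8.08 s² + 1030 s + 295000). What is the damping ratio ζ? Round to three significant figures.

Dividing through by 8.08: denominator becomes s² + 127.5 s + 36510.
So ω_n = √36510 = 191 rad/s and ζ = 127.5/(2·191) = 0.334.

ζ ≈ 0.334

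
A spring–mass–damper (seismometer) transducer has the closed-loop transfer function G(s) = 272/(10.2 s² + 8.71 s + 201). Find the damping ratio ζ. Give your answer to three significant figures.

ζ ≈ 0.0962

Dividing through by 10.2: denominator becomes s² + 0.8539 s + 19.71.
So ω_n = √19.71 = 4.44 rad/s and ζ = 0.8539/(2·4.44) = 0.0962.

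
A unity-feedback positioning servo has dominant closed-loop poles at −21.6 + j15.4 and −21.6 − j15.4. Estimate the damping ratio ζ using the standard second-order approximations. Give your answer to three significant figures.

ζ ≈ 0.814

|pole| = ω_n = √(21.6² + 15.4²) = 26.5 rad/s; ζ = cos θ = σ/ω_n = 0.814.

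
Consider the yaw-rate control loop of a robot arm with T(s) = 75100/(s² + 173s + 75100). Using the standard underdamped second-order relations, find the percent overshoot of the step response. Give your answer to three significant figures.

ω_n = √75100 = 274 rad/s; ζ = 173/(2·274) = 0.316.
Overshoot: exp(−π·0.316/√(1−0.316²)) = 0.352, i.e. 35.2%.

%OS ≈ 35.2%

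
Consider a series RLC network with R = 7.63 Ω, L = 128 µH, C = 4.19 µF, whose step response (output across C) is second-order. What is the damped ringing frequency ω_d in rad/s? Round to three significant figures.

For a series RLC circuit (capacitor voltage as output), ω_n = 1/√(LC) = 1/√(128 µH · 4.19 µF) = 43200 rad/s.
ζ = (R/2)·√(C/L) = (7.63/2)·√(4.19 µF/128 µH) = 0.690.
ω_d = 43200·√(1 − 0.690²) = 31200 rad/s.

ω_d ≈ 31200 rad/s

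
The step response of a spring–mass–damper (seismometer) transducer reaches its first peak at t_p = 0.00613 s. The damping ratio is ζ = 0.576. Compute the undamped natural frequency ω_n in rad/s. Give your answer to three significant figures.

ω_n ≈ 627 rad/s

Peak time t_p = π/ω_d, so ω_d = π/t_p = π/0.00613 = 512 rad/s.
ω_n = ω_d/√(1−ζ²) = 512/√0.668 = 627 rad/s.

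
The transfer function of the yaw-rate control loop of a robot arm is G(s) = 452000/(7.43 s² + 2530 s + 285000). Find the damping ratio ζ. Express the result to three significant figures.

ζ ≈ 0.869

Dividing through by 7.43: denominator becomes s² + 340.5 s + 38360.
So ω_n = √38360 = 196 rad/s and ζ = 340.5/(2·196) = 0.869.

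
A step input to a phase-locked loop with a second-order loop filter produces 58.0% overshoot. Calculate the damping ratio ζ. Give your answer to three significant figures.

ζ = −ln(OS)/√(π² + (ln OS)²). With OS = 0.580, ln OS = −0.5447 and ζ = 0.5447/3.188 = 0.171.

ζ ≈ 0.171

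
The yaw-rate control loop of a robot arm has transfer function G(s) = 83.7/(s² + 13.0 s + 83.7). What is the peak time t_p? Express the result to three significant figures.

t_p ≈ 0.488 s

ω_n = √83.7 = 9.15 rad/s; ζ = 13.0/(2·9.15) = 0.710.
ω_d = 9.15·√(1 − 0.710²) = 6.44 rad/s. Then t_p = π/ω_d = 0.488 s.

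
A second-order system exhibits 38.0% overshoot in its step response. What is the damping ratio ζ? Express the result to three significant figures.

ζ ≈ 0.294

Inverting the overshoot relation: ζ = |ln 0.380|/√(π² + ln²0.380) = 0.294.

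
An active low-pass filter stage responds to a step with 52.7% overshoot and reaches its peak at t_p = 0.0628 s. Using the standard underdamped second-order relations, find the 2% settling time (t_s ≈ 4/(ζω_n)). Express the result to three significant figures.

The overshoot fixes ζ = −ln(OS)/√(π²+ln²(OS)) = 0.200.
t_p = π/ω_d ⇒ ω_d = 50.0 rad/s; then ω_n = ω_d/√(1−ζ²) = 51.1 rad/s.
t_s ≈ 4/(ζω_n) = 4/(0.200·51.1) = 0.392 s.

t_s ≈ 0.392 s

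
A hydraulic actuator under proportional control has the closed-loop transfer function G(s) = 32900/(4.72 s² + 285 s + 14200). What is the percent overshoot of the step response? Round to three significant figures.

%OS ≈ 12.6%

Dividing through by 4.72: denominator becomes s² + 60.38 s + 3008.
So ω_n = √3008 = 54.8 rad/s and ζ = 60.38/(2·54.8) = 0.550.
%OS = 100·exp(−πζ/√(1−ζ²)) = 12.6%.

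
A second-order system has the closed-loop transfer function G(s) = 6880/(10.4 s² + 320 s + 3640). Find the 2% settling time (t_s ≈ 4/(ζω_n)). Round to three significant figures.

t_s ≈ 0.260 s

Dividing through by 10.4: denominator becomes s² + 30.77 s + 350.0.
So ω_n = √350.0 = 18.7 rad/s and ζ = 30.77/(2·18.7) = 0.822.
t_s ≈ 4/(ζω_n) = 0.260 s.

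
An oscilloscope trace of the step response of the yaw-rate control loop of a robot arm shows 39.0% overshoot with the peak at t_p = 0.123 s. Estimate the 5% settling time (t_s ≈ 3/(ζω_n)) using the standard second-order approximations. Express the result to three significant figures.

ζ from %OS: ζ = |ln 0.390|/√(π²+ln²0.390) = 0.287.
t_p = π/ω_d ⇒ ω_d = 25.5 rad/s; then ω_n = ω_d/√(1−ζ²) = 26.7 rad/s.
t_s ≈ 3/(ζω_n) = 3/(0.287·26.7) = 0.392 s.

t_s ≈ 0.392 s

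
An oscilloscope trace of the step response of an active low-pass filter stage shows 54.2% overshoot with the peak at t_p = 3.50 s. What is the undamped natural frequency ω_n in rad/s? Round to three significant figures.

ω_n ≈ 0.914 rad/s

ζ from %OS: ζ = |ln 0.542|/√(π²+ln²0.542) = 0.191.
From t_p = π/ω_d, ω_d = π/3.50 = 0.898 rad/s, so ω_n = ω_d/√(1−ζ²) = 0.914 rad/s.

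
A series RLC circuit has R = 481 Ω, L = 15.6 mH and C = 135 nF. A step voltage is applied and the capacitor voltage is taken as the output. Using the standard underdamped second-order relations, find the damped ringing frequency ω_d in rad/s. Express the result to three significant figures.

For a series RLC circuit (capacitor voltage as output), ω_n = 1/√(LC) = 1/√(15.6 mH · 135 nF) = 21800 rad/s.
ζ = (R/2)·√(C/L) = (481/2)·√(135 nF/15.6 mH) = 0.707.
The damped frequency ω_d = ω_n√(1−ζ²) = 15400 rad/s.

ω_d ≈ 15400 rad/s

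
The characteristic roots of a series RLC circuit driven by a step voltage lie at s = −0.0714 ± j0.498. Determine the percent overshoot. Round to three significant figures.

The poles are at −σ ± jω_d with σ = 0.0714 and ω_d = 0.498, so ω_n = √(σ²+ω_d²) = 0.503 rad/s and ζ = σ/ω_n = 0.142.
%OS = 100 e^{−πζ/√(1−ζ²)} with ζ = 0.142 gives 63.7%.

%OS ≈ 63.7%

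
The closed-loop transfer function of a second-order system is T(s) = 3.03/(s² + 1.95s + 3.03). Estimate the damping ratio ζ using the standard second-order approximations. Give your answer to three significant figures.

ζ ≈ 0.560

Matching coefficients with s² + 2ζω_n s + ω_n² gives ω_n² = 3.03 ⇒ ω_n = 1.74 rad/s, and ζ = 1.95/(2ω_n) = 0.560.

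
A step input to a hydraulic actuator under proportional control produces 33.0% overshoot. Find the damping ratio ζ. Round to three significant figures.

ζ ≈ 0.333

From %OS = 100·exp(−πζ/√(1−ζ²)), invert to get ζ = −ln(OS)/√(π² + ln²(OS)) with OS = 0.330.
−ln 0.330 = 1.109, so ζ = 1.109/√(π² + 1.229) = 0.333.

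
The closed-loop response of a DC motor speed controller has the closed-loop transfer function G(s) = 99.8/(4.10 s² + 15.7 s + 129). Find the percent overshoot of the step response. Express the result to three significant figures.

%OS ≈ 32.0%

Dividing through by 4.10: denominator becomes s² + 3.829 s + 31.46.
So ω_n = √31.46 = 5.61 rad/s and ζ = 3.829/(2·5.61) = 0.341.
%OS = 100·exp(−πζ/√(1−ζ²)) = 32.0%.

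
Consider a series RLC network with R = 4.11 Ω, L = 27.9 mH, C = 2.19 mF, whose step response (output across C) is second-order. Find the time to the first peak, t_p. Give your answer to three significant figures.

t_p ≈ 0.0300 s

For a series RLC circuit (capacitor voltage as output), ω_n = 1/√(LC) = 1/√(27.9 mH · 2.19 mF) = 128 rad/s.
ζ = (R/2)·√(C/L) = (4.11/2)·√(2.19 mF/27.9 mH) = 0.576.
ω_d = ω_n√(1−ζ²) = 105 rad/s. t_p = π/ω_d = 0.0300 s.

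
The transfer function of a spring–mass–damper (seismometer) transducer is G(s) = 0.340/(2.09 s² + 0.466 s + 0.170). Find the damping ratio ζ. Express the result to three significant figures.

ζ ≈ 0.391

Dividing through by 2.09: denominator becomes s² + 0.2230 s + 0.08134.
So ω_n = √0.08134 = 0.285 rad/s and ζ = 0.2230/(2·0.285) = 0.391.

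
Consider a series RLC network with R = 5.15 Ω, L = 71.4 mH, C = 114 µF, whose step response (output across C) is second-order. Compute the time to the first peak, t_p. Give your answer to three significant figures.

For a series RLC circuit (capacitor voltage as output), ω_n = 1/√(LC) = 1/√(71.4 mH · 114 µF) = 351 rad/s.
ζ = (R/2)·√(C/L) = (5.15/2)·√(114 µF/71.4 mH) = 0.103.
The damped frequency ω_d = ω_n√(1−ζ²) = 349 rad/s. t_p = π/ω_d = 0.00901 s.

t_p ≈ 0.00901 s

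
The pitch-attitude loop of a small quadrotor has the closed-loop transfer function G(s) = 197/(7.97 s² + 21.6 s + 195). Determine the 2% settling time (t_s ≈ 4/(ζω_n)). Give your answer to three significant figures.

Dividing through by 7.97: denominator becomes s² + 2.710 s + 24.47.
So ω_n = √24.47 = 4.95 rad/s and ζ = 2.710/(2·4.95) = 0.274.
t_s ≈ 4/(ζω_n) = 2.95 s.

t_s ≈ 2.95 s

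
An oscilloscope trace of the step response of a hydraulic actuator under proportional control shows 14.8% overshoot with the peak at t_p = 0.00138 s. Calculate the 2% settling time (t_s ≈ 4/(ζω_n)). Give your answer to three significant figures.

t_s ≈ 0.00289 s

The overshoot fixes ζ = −ln(OS)/√(π²+ln²(OS)) = 0.520.
t_p = π/ω_d ⇒ ω_d = 2280 rad/s; then ω_n = ω_d/√(1−ζ²) = 2660 rad/s.
t_s ≈ 4/(ζω_n) = 4/(0.520·2660) = 0.00289 s.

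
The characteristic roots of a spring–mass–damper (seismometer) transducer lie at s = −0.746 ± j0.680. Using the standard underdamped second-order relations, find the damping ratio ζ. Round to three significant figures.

With σ = 0.746, ω_d = 0.680: ω_n = √(σ²+ω_d²) = 1.01 rad/s, ζ = σ/ω_n = 0.739.

ζ ≈ 0.739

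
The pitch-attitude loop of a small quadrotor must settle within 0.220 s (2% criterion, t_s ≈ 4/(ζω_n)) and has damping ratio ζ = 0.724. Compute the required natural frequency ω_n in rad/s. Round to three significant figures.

ω_n ≈ 25.1 rad/s

Rearranging t_s ≈ 4/(ζω_n) gives ω_n = 4/(ζ·t_s) = 4/(0.724 × 0.220) = 25.1 rad/s.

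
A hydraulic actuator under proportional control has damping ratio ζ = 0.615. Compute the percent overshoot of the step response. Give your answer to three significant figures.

%OS ≈ 8.63%

For an underdamped second-order system, %OS = 100·exp(−πζ/√(1−ζ²)).
πζ/√(1−ζ²) = π·0.615/√(1−0.378) = 2.450, so %OS = 100·e^(−2.450) = 8.63%.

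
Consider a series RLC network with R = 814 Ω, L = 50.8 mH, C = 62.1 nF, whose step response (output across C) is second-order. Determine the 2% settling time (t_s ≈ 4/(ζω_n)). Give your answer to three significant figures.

t_s ≈ 0.000499 s

For a series RLC circuit (capacitor voltage as output), ω_n = 1/√(LC) = 1/√(50.8 mH · 62.1 nF) = 17800 rad/s.
ζ = (R/2)·√(C/L) = (814/2)·√(62.1 nF/50.8 mH) = 0.450.
t_s ≈ 4/(ζω_n) = 0.000499 s.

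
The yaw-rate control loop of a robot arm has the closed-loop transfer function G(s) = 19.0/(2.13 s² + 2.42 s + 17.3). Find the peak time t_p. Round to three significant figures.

t_p ≈ 1.12 s

Dividing through by 2.13: denominator becomes s² + 1.136 s + 8.122.
So ω_n = √8.122 = 2.85 rad/s and ζ = 1.136/(2·2.85) = 0.199.
ω_d = ω_n√(1−ζ²) = 2.79 rad/s. t_p = π/ω_d = 1.12 s.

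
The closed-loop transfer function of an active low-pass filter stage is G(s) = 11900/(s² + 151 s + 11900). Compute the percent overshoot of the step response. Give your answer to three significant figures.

%OS ≈ 4.92%

Comparing the denominator to s² + 2ζω_n s + ω_n²: ω_n = √11900 = 109 rad/s, and 2ζω_n = 151 so ζ = 151/(2·109) = 0.692.
Overshoot: exp(−π·0.692/√(1−0.692²)) = 0.0492, i.e. 4.92%.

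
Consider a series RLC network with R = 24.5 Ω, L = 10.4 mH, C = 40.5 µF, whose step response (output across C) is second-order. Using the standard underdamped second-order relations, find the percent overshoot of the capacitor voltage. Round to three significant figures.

%OS ≈ 2.41%

For a series RLC circuit (capacitor voltage as output), ω_n = 1/√(LC) = 1/√(10.4 mH · 40.5 µF) = 1540 rad/s.
ζ = (R/2)·√(C/L) = (24.5/2)·√(40.5 µF/10.4 mH) = 0.764.
%OS = 100 e^{−πζ/√(1−ζ²)} with ζ = 0.764 gives 2.41%.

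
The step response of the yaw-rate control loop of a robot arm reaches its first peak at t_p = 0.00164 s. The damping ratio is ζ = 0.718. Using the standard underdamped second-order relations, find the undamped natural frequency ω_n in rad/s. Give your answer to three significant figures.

Peak time t_p = π/ω_d, so ω_d = π/t_p = π/0.00164 = 1920 rad/s.
ω_n = ω_d/√(1−ζ²) = 1920/√0.484 = 2750 rad/s.

ω_n ≈ 2750 rad/s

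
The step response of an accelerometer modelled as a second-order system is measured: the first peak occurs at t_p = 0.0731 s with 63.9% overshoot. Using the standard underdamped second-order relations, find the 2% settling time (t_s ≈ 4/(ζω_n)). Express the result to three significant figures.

From the overshoot, ζ = −ln(OS)/√(π²+ln²(OS)) = 0.141.
t_p = π/ω_d ⇒ ω_d = 43.0 rad/s; then ω_n = ω_d/√(1−ζ²) = 43.4 rad/s.
t_s ≈ 4/(ζω_n) = 4/(0.141·43.4) = 0.653 s.

t_s ≈ 0.653 s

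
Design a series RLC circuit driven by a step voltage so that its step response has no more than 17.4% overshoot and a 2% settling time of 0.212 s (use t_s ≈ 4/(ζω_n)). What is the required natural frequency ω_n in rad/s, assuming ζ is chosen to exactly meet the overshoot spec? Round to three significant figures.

ζ = −ln(OS)/√(π² + (ln OS)²). With OS = 0.174, ln OS = −1.749 and ζ = 1.749/3.595 = 0.486.
From t_s ≈ 4/(ζω_n): ω_n = 4/(ζ·t_s) = 4/(0.486·0.212) = 38.8 rad/s.

ω_n ≈ 38.8 rad/s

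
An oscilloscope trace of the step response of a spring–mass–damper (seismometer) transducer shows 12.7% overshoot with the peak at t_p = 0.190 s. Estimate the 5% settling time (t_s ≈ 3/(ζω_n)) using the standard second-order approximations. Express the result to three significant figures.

t_s ≈ 0.276 s

The overshoot fixes ζ = −ln(OS)/√(π²+ln²(OS)) = 0.549.
t_p = π/ω_d ⇒ ω_d = 16.5 rad/s; then ω_n = ω_d/√(1−ζ²) = 19.8 rad/s.
t_s ≈ 3/(ζω_n) = 3/(0.549·19.8) = 0.276 s.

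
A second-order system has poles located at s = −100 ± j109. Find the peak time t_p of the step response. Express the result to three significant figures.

t_p = π/ω_d with ω_d = 109 (the imaginary part), so t_p = 0.0288 s.

t_p ≈ 0.0288 s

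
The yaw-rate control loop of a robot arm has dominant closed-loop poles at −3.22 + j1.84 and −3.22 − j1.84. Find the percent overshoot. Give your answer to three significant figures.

%OS ≈ 0.410%

The poles are at −σ ± jω_d with σ = 3.22 and ω_d = 1.84, so ω_n = √(σ²+ω_d²) = 3.71 rad/s and ζ = σ/ω_n = 0.868.
Overshoot: exp(−π·0.868/√(1−0.868²)) = 0.00410, i.e. 0.410%.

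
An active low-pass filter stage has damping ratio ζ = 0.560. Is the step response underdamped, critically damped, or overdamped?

Since ζ = 0.560 < 1, the system is underdamped.

underdamped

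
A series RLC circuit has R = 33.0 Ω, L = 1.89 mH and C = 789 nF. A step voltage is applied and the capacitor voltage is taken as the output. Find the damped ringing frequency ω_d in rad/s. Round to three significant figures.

ω_d ≈ 24400 rad/s

For a series RLC circuit (capacitor voltage as output), ω_n = 1/√(LC) = 1/√(1.89 mH · 789 nF) = 25900 rad/s.
ζ = (R/2)·√(C/L) = (33.0/2)·√(789 nF/1.89 mH) = 0.337.
ω_d = ω_n√(1−ζ²) = 24400 rad/s.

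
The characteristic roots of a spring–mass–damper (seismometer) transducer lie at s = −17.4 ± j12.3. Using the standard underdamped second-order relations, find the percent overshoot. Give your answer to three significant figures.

With σ = 17.4, ω_d = 12.3: ω_n = √(σ²+ω_d²) = 21.3 rad/s, ζ = σ/ω_n = 0.817.
Overshoot: exp(−π·0.817/√(1−0.817²)) = 0.0117, i.e. 1.17%.

%OS ≈ 1.17%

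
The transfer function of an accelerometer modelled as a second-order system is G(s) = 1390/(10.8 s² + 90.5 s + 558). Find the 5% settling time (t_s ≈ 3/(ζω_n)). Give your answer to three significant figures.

t_s ≈ 0.716 s

Dividing through by 10.8: denominator becomes s² + 8.380 s + 51.67.
So ω_n = √51.67 = 7.19 rad/s and ζ = 8.380/(2·7.19) = 0.583.
t_s ≈ 3/(ζω_n) = 0.716 s.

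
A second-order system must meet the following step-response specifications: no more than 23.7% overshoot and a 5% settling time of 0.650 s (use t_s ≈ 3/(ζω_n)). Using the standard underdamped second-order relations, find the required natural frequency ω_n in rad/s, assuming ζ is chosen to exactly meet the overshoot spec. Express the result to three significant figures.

ω_n ≈ 11.1 rad/s

ζ = −ln(OS)/√(π² + (ln OS)²). With OS = 0.237, ln OS = −1.440 and ζ = 1.440/3.456 = 0.417.
From t_s ≈ 3/(ζω_n): ω_n = 3/(ζ·t_s) = 3/(0.417·0.650) = 11.1 rad/s.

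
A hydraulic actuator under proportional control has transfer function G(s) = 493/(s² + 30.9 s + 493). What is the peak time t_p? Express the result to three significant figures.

Comparing the denominator to s² + 2ζω_n s + ω_n²: ω_n = √493 = 22.2 rad/s, and 2ζω_n = 30.9 so ζ = 30.9/(2·22.2) = 0.696.
ω_d = ω_n√(1−ζ²) = 15.9 rad/s. Then t_p = π/ω_d = 0.197 s.

t_p ≈ 0.197 s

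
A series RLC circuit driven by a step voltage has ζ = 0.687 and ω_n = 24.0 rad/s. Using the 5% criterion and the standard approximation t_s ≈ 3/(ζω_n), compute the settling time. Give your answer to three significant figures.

t_s ≈ 3/(ζω_n) = 3/(0.687 × 24.0) = 0.182 s.

t_s ≈ 0.182 s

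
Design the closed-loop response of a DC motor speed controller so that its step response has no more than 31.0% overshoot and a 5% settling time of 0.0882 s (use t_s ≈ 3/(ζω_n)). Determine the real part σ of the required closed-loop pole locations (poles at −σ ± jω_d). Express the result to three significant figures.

The settling-time spec alone fixes σ = ζω_n = 3/t_s = 3/0.0882 = 34.0.
(Overshoot then fixes ζ = 0.349 and hence ω_d = σ·√(1−ζ²)/ζ = 91.2 rad/s.)

σ ≈ 34.0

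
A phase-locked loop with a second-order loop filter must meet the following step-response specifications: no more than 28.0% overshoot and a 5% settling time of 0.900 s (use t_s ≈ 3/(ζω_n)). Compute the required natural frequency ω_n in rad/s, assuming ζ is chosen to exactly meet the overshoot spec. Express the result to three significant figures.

ω_n ≈ 8.88 rad/s

From %OS = 100·exp(−πζ/√(1−ζ²)), invert to get ζ = −ln(OS)/√(π² + ln²(OS)) with OS = 0.280.
−ln 0.280 = 1.273, so ζ = 1.273/√(π² + 1.620) = 0.376.
Then ω_n = 3/(ζ t_s) = 3/(0.376 × 0.900) = 8.88 rad/s.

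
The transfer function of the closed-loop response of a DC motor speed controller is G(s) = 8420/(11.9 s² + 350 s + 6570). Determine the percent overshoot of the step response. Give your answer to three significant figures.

Dividing through by 11.9: denominator becomes s² + 29.41 s + 552.1.
So ω_n = √552.1 = 23.5 rad/s and ζ = 29.41/(2·23.5) = 0.626.
Overshoot: exp(−π·0.626/√(1−0.626²)) = 0.0804, i.e. 8.04%.

%OS ≈ 8.04%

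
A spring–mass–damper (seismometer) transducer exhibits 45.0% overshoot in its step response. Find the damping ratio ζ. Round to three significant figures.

ζ ≈ 0.246

Inverting the overshoot relation: ζ = |ln 0.450|/√(π² + ln²0.450) = 0.246.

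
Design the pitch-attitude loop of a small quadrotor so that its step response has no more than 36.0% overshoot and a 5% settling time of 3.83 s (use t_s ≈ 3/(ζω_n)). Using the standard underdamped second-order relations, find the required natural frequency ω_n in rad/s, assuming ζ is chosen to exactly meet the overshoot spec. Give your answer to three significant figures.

ω_n ≈ 2.53 rad/s

From %OS = 100·exp(−πζ/√(1−ζ²)), invert to get ζ = −ln(OS)/√(π² + ln²(OS)) with OS = 0.360.
−ln 0.360 = 1.022, so ζ = 1.022/√(π² + 1.044) = 0.309.
From t_s ≈ 3/(ζω_n): ω_n = 3/(ζ·t_s) = 3/(0.309·3.83) = 2.53 rad/s.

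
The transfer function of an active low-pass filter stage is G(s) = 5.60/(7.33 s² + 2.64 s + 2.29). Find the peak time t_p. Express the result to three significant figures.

t_p ≈ 5.94 s

Dividing through by 7.33: denominator becomes s² + 0.3602 s + 0.3124.
So ω_n = √0.3124 = 0.559 rad/s and ζ = 0.3602/(2·0.559) = 0.322.
The damped frequency ω_d = ω_n√(1−ζ²) = 0.529 rad/s. t_p = π/ω_d = 5.94 s.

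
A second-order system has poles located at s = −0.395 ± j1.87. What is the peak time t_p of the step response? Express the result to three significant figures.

t_p ≈ 1.68 s

t_p = π/ω_d with ω_d = 1.87 (the imaginary part), so t_p = 1.68 s.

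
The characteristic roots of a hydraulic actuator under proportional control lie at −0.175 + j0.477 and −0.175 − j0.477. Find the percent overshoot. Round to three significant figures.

%OS ≈ 31.6%

With σ = 0.175, ω_d = 0.477: ω_n = √(σ²+ω_d²) = 0.508 rad/s, ζ = σ/ω_n = 0.344.
Overshoot: exp(−π·0.344/√(1−0.344²)) = 0.316, i.e. 31.6%.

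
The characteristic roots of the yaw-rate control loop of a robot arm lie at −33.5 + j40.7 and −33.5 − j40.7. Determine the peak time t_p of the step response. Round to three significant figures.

t_p = π/ω_d with ω_d = 40.7 (the imaginary part), so t_p = 0.0772 s.

t_p ≈ 0.0772 s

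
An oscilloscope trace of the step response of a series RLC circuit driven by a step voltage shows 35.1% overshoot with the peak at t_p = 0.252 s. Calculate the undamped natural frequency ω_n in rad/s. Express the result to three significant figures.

ω_n ≈ 13.1 rad/s

The overshoot fixes ζ = −ln(OS)/√(π²+ln²(OS)) = 0.316.
t_p = π/ω_d ⇒ ω_d = 12.5 rad/s; then ω_n = ω_d/√(1−ζ²) = 13.1 rad/s.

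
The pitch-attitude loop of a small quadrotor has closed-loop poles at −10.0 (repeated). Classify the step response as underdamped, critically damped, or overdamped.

Since there is a repeated negative-real pole, the response is critically damped.

critically damped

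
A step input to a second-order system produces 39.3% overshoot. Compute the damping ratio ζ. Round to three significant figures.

ζ ≈ 0.285

Inverting the overshoot relation: ζ = |ln 0.393|/√(π² + ln²0.393) = 0.285.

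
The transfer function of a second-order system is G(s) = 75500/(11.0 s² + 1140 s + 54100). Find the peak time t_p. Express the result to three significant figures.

t_p ≈ 0.0665 s

Dividing through by 11.0: denominator becomes s² + 103.6 s + 4918.
So ω_n = √4918 = 70.1 rad/s and ζ = 103.6/(2·70.1) = 0.739.
ω_d = ω_n√(1−ζ²) = 47.3 rad/s. t_p = π/ω_d = 0.0665 s.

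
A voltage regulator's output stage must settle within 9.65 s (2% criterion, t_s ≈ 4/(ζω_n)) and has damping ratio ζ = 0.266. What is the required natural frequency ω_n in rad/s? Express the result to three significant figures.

Rearranging t_s ≈ 4/(ζω_n) gives ω_n = 4/(ζ·t_s) = 4/(0.266 × 9.65) = 1.56 rad/s.

ω_n ≈ 1.56 rad/s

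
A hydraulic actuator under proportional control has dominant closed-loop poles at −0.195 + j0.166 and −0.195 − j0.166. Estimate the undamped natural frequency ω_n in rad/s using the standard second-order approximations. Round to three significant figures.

ω_n ≈ 0.256 rad/s

With σ = 0.195, ω_d = 0.166: ω_n = √(σ²+ω_d²) = 0.256 rad/s, ζ = σ/ω_n = 0.761.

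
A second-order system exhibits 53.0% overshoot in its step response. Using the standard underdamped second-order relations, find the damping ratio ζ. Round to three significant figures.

ζ ≈ 0.198

Inverting the overshoot relation: ζ = |ln 0.530|/√(π² + ln²0.530) = 0.198.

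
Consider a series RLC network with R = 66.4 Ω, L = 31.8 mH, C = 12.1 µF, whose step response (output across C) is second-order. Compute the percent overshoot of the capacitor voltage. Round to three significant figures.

%OS ≈ 6.92%

For a series RLC circuit (capacitor voltage as output), ω_n = 1/√(LC) = 1/√(31.8 mH · 12.1 µF) = 1610 rad/s.
ζ = (R/2)·√(C/L) = (66.4/2)·√(12.1 µF/31.8 mH) = 0.648.
Overshoot: exp(−π·0.648/√(1−0.648²)) = 0.0692, i.e. 6.92%.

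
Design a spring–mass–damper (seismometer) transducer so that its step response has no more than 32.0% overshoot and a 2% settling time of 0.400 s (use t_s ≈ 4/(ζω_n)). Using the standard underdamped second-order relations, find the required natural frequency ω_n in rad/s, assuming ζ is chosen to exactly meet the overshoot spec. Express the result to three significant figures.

Inverting the overshoot relation: ζ = |ln 0.320|/√(π² + ln²0.320) = 0.341.
From t_s ≈ 4/(ζω_n): ω_n = 4/(ζ·t_s) = 4/(0.341·0.400) = 29.3 rad/s.

ω_n ≈ 29.3 rad/s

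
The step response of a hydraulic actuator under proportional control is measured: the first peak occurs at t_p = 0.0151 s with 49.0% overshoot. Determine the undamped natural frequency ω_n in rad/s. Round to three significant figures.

ω_n ≈ 213 rad/s

From the overshoot, ζ = −ln(OS)/√(π²+ln²(OS)) = 0.221.
From t_p = π/ω_d, ω_d = π/0.0151 = 208 rad/s, so ω_n = ω_d/√(1−ζ²) = 213 rad/s.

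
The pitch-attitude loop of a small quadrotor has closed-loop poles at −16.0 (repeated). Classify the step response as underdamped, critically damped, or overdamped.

Since there is a repeated negative-real pole, the response is critically damped.

critically damped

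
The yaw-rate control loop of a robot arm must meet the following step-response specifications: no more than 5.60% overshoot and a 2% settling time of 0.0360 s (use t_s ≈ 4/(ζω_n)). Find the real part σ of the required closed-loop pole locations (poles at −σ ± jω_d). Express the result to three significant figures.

σ ≈ 111

The settling-time spec alone fixes σ = ζω_n = 4/t_s = 4/0.0360 = 111.
(Overshoot then fixes ζ = 0.676 and hence ω_d = σ·√(1−ζ²)/ζ = 121 rad/s.)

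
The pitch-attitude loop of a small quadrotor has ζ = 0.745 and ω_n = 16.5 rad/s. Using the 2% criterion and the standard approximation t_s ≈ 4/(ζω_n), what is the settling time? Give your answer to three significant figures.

t_s ≈ 4/(ζω_n) = 4/(0.745 × 16.5) = 0.325 s.

t_s ≈ 0.325 s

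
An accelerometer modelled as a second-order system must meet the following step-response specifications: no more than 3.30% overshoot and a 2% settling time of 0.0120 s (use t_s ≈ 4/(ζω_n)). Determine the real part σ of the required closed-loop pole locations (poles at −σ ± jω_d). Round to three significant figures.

σ ≈ 333

The settling-time spec alone fixes σ = ζω_n = 4/t_s = 4/0.0120 = 333.
(Overshoot then fixes ζ = 0.736 and hence ω_d = σ·√(1−ζ²)/ζ = 307 rad/s.)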